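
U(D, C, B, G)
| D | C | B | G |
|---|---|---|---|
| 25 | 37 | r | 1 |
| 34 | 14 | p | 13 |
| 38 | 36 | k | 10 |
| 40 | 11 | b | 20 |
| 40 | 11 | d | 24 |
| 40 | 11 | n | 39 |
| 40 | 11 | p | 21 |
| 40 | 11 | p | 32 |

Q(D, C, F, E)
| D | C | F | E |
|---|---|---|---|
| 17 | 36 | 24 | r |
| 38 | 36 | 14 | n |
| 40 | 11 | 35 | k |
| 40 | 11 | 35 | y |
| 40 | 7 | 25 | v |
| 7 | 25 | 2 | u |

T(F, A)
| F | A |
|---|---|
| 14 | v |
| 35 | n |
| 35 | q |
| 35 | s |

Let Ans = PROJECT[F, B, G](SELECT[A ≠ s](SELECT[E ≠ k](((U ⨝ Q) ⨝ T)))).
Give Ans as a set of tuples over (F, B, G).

{(14, k, 10), (35, b, 20), (35, d, 24), (35, n, 39), (35, p, 21), (35, p, 32)}

Natural join on D, C: {(38, 36, k, 10, 14, n), (40, 11, b, 20, 35, k), (40, 11, b, 20, 35, y), (40, 11, d, 24, 35, k), (40, 11, d, 24, 35, y), (40, 11, n, 39, 35, k), (40, 11, n, 39, 35, y), (40, 11, p, 21, 35, k), (40, 11, p, 21, 35, y), (40, 11, p, 32, 35, k), (40, 11, p, 32, 35, y)}
Natural join on F: {(38, 36, k, 10, 14, n, v), (40, 11, b, 20, 35, k, n), (40, 11, b, 20, 35, k, q), (40, 11, b, 20, 35, k, s), (40, 11, b, 20, 35, y, n), (40, 11, b, 20, 35, y, q), (40, 11, b, 20, 35, y, s), (40, 11, d, 24, 35, k, n), (40, 11, d, 24, 35, k, q), (40, 11, d, 24, 35, k, s), (40, 11, d, 24, 35, y, n), (40, 11, d, 24, 35, y, q), (40, 11, d, 24, 35, y, s), (40, 11, n, 39, 35, k, n), (40, 11, n, 39, 35, k, q), (40, 11, n, 39, 35, k, s), (40, 11, n, 39, 35, y, n), (40, 11, n, 39, 35, y, q), (40, 11, n, 39, 35, y, s), (40, 11, p, 21, 35, k, n), (40, 11, p, 21, 35, k, q), (40, 11, p, 21, 35, k, s), (40, 11, p, 21, 35, y, n), (40, 11, p, 21, 35, y, q), (40, 11, p, 21, 35, y, s), (40, 11, p, 32, 35, k, n), (40, 11, p, 32, 35, k, q), (40, 11, p, 32, 35, k, s), (40, 11, p, 32, 35, y, n), (40, 11, p, 32, 35, y, q), (40, 11, p, 32, 35, y, s)}
Selection E ≠ k: {(38, 36, k, 10, 14, n, v), (40, 11, b, 20, 35, y, n), (40, 11, b, 20, 35, y, q), (40, 11, b, 20, 35, y, s), (40, 11, d, 24, 35, y, n), (40, 11, d, 24, 35, y, q), (40, 11, d, 24, 35, y, s), (40, 11, n, 39, 35, y, n), (40, 11, n, 39, 35, y, q), (40, 11, n, 39, 35, y, s), (40, 11, p, 21, 35, y, n), (40, 11, p, 21, 35, y, q), (40, 11, p, 21, 35, y, s), (40, 11, p, 32, 35, y, n), (40, 11, p, 32, 35, y, q), (40, 11, p, 32, 35, y, s)}
Selection A ≠ s: {(38, 36, k, 10, 14, n, v), (40, 11, b, 20, 35, y, n), (40, 11, b, 20, 35, y, q), (40, 11, d, 24, 35, y, n), (40, 11, d, 24, 35, y, q), (40, 11, n, 39, 35, y, n), (40, 11, n, 39, 35, y, q), (40, 11, p, 21, 35, y, n), (40, 11, p, 21, 35, y, q), (40, 11, p, 32, 35, y, n), (40, 11, p, 32, 35, y, q)}
Keep only column(s) F, B, G (5 duplicate(s) eliminated): {(14, k, 10), (35, b, 20), (35, d, 24), (35, n, 39), (35, p, 21), (35, p, 32)}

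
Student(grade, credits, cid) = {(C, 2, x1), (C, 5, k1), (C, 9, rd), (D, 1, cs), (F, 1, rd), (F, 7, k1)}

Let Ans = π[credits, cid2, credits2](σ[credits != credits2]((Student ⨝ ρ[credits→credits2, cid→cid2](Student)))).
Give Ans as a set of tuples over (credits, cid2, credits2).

ρ[credits→credits2, cid→cid2]: schema becomes (grade, credits2, cid2); tuples unchanged.
Natural join on grade: {(C, 2, x1, 2, x1), (C, 2, x1, 5, k1), (C, 2, x1, 9, rd), (C, 5, k1, 2, x1), (C, 5, k1, 5, k1), (C, 5, k1, 9, rd), (C, 9, rd, 2, x1), (C, 9, rd, 5, k1), (C, 9, rd, 9, rd), (D, 1, cs, 1, cs), (F, 1, rd, 1, rd), (F, 1, rd, 7, k1), (F, 7, k1, 1, rd), (F, 7, k1, 7, k1)}
Apply σ_{credits != credits2}; surviving tuples: {(C, 2, x1, 5, k1), (C, 2, x1, 9, rd), (C, 5, k1, 2, x1), (C, 5, k1, 9, rd), (C, 9, rd, 2, x1), (C, 9, rd, 5, k1), (F, 1, rd, 7, k1), (F, 7, k1, 1, rd)}
π[credits, cid2, credits2]: project onto (credits, cid2, credits2) → {(1, k1, 7), (2, k1, 5), (2, rd, 9), (5, rd, 9), (5, x1, 2), (7, rd, 1), (9, k1, 5), (9, x1, 2)}

{(1, k1, 7), (2, k1, 5), (2, rd, 9), (5, rd, 9), (5, x1, 2), (7, rd, 1), (9, k1, 5), (9, x1, 2)}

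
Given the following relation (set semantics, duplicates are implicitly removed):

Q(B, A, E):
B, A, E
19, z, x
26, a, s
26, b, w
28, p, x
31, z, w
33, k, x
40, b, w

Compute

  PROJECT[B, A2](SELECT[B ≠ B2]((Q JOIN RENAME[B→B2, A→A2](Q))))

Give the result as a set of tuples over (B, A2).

{(19, k), (19, p), (26, b), (26, z), (28, k), (28, z), (31, b), (33, p), (33, z), (40, b), (40, z)}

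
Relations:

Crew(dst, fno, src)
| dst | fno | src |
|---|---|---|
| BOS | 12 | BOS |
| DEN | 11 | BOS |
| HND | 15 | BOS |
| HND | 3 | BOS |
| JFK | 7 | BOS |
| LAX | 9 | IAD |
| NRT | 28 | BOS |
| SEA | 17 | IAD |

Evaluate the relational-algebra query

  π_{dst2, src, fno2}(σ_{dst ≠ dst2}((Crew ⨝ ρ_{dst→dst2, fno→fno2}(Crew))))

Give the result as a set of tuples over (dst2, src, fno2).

{(BOS, BOS, 12), (DEN, BOS, 11), (HND, BOS, 15), (HND, BOS, 3), (JFK, BOS, 7), (LAX, IAD, 9), (NRT, BOS, 28), (SEA, IAD, 17)}

ρ[dst→dst2, fno→fno2]: schema becomes (dst2, fno2, src); tuples unchanged.
Natural join on src: {(BOS, 12, BOS, BOS, 12), (BOS, 12, BOS, DEN, 11), (BOS, 12, BOS, HND, 15), (BOS, 12, BOS, HND, 3), (BOS, 12, BOS, JFK, 7), (BOS, 12, BOS, NRT, 28), (DEN, 11, BOS, BOS, 12), (DEN, 11, BOS, DEN, 11), (DEN, 11, BOS, HND, 15), (DEN, 11, BOS, HND, 3), (DEN, 11, BOS, JFK, 7), (DEN, 11, BOS, NRT, 28), (HND, 15, BOS, BOS, 12), (HND, 15, BOS, DEN, 11), (HND, 15, BOS, HND, 15), (HND, 15, BOS, HND, 3), (HND, 15, BOS, JFK, 7), (HND, 15, BOS, NRT, 28), (HND, 3, BOS, BOS, 12), (HND, 3, BOS, DEN, 11), (HND, 3, BOS, HND, 15), (HND, 3, BOS, HND, 3), (HND, 3, BOS, JFK, 7), (HND, 3, BOS, NRT, 28), (JFK, 7, BOS, BOS, 12), (JFK, 7, BOS, DEN, 11), (JFK, 7, BOS, HND, 15), (JFK, 7, BOS, HND, 3), (JFK, 7, BOS, JFK, 7), (JFK, 7, BOS, NRT, 28), (LAX, 9, IAD, LAX, 9), (LAX, 9, IAD, SEA, 17), (NRT, 28, BOS, BOS, 12), (NRT, 28, BOS, DEN, 11), (NRT, 28, BOS, HND, 15), (NRT, 28, BOS, HND, 3), (NRT, 28, BOS, JFK, 7), (NRT, 28, BOS, NRT, 28), (SEA, 17, IAD, LAX, 9), (SEA, 17, IAD, SEA, 17)}
Selection dst ≠ dst2: {(BOS, 12, BOS, DEN, 11), (BOS, 12, BOS, HND, 15), (BOS, 12, BOS, HND, 3), (BOS, 12, BOS, JFK, 7), (BOS, 12, BOS, NRT, 28), (DEN, 11, BOS, BOS, 12), (DEN, 11, BOS, HND, 15), (DEN, 11, BOS, HND, 3), (DEN, 11, BOS, JFK, 7), (DEN, 11, BOS, NRT, 28), (HND, 15, BOS, BOS, 12), (HND, 15, BOS, DEN, 11), (HND, 15, BOS, JFK, 7), (HND, 15, BOS, NRT, 28), (HND, 3, BOS, BOS, 12), (HND, 3, BOS, DEN, 11), (HND, 3, BOS, JFK, 7), (HND, 3, BOS, NRT, 28), (JFK, 7, BOS, BOS, 12), (JFK, 7, BOS, DEN, 11), (JFK, 7, BOS, HND, 15), (JFK, 7, BOS, HND, 3), (JFK, 7, BOS, NRT, 28), (LAX, 9, IAD, SEA, 17), (NRT, 28, BOS, BOS, 12), (NRT, 28, BOS, DEN, 11), (NRT, 28, BOS, HND, 15), (NRT, 28, BOS, HND, 3), (NRT, 28, BOS, JFK, 7), (SEA, 17, IAD, LAX, 9)}
π[dst2, src, fno2]: project onto (dst2, src, fno2) (22 duplicate(s) eliminated) → {(BOS, BOS, 12), (DEN, BOS, 11), (HND, BOS, 15), (HND, BOS, 3), (JFK, BOS, 7), (LAX, IAD, 9), (NRT, BOS, 28), (SEA, IAD, 17)}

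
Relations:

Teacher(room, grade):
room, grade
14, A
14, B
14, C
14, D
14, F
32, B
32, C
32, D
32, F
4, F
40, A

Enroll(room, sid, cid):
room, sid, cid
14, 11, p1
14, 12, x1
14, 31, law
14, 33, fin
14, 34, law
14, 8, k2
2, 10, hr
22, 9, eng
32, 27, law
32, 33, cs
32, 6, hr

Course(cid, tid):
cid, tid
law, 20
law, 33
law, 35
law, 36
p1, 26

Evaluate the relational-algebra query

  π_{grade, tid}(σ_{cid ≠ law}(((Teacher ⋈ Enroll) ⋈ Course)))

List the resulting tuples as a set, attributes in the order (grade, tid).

Teacher ⋈ Enroll (natural join on room): {(14, A, 11, p1), (14, A, 12, x1), (14, A, 31, law), (14, A, 33, fin), (14, A, 34, law), (14, A, 8, k2), (14, B, 11, p1), (14, B, 12, x1), (14, B, 31, law), (14, B, 33, fin), (14, B, 34, law), (14, B, 8, k2), (14, C, 11, p1), (14, C, 12, x1), (14, C, 31, law), (14, C, 33, fin), (14, C, 34, law), (14, C, 8, k2), (14, D, 11, p1), (14, D, 12, x1), (14, D, 31, law), (14, D, 33, fin), (14, D, 34, law), (14, D, 8, k2), (14, F, 11, p1), (14, F, 12, x1), (14, F, 31, law), (14, F, 33, fin), (14, F, 34, law), (14, F, 8, k2), (32, B, 27, law), (32, B, 33, cs), (32, B, 6, hr), (32, C, 27, law), (32, C, 33, cs), (32, C, 6, hr), (32, D, 27, law), (32, D, 33, cs), (32, D, 6, hr), (32, F, 27, law), (32, F, 33, cs), (32, F, 6, hr)}
(Teacher ⋈ Enroll) ⋈ Course (natural join on cid): {(14, A, 11, p1, 26), (14, A, 31, law, 20), (14, A, 31, law, 33), (14, A, 31, law, 35), (14, A, 31, law, 36), (14, A, 34, law, 20), (14, A, 34, law, 33), (14, A, 34, law, 35), (14, A, 34, law, 36), (14, B, 11, p1, 26), (14, B, 31, law, 20), (14, B, 31, law, 33), (14, B, 31, law, 35), (14, B, 31, law, 36), (14, B, 34, law, 20), (14, B, 34, law, 33), (14, B, 34, law, 35), (14, B, 34, law, 36), (14, C, 11, p1, 26), (14, C, 31, law, 20), (14, C, 31, law, 33), (14, C, 31, law, 35), (14, C, 31, law, 36), (14, C, 34, law, 20), (14, C, 34, law, 33), (14, C, 34, law, 35), (14, C, 34, law, 36), (14, D, 11, p1, 26), (14, D, 31, law, 20), (14, D, 31, law, 33), (14, D, 31, law, 35), (14, D, 31, law, 36), (14, D, 34, law, 20), (14, D, 34, law, 33), (14, D, 34, law, 35), (14, D, 34, law, 36), (14, F, 11, p1, 26), (14, F, 31, law, 20), (14, F, 31, law, 33), (14, F, 31, law, 35), (14, F, 31, law, 36), (14, F, 34, law, 20), (14, F, 34, law, 33), (14, F, 34, law, 35), (14, F, 34, law, 36), (32, B, 27, law, 20), (32, B, 27, law, 33), (32, B, 27, law, 35), (32, B, 27, law, 36), (32, C, 27, law, 20), (32, C, 27, law, 33), (32, C, 27, law, 35), (32, C, 27, law, 36), (32, D, 27, law, 20), (32, D, 27, law, 33), (32, D, 27, law, 35), (32, D, 27, law, 36), (32, F, 27, law, 20), (32, F, 27, law, 33), (32, F, 27, law, 35), (32, F, 27, law, 36)}
Filtering on cid ≠ law leaves {(14, A, 11, p1, 26), (14, B, 11, p1, 26), (14, C, 11, p1, 26), (14, D, 11, p1, 26), (14, F, 11, p1, 26)}.
Keep only column(s) grade, tid: {(A, 26), (B, 26), (C, 26), (D, 26), (F, 26)}

{(A, 26), (B, 26), (C, 26), (D, 26), (F, 26)}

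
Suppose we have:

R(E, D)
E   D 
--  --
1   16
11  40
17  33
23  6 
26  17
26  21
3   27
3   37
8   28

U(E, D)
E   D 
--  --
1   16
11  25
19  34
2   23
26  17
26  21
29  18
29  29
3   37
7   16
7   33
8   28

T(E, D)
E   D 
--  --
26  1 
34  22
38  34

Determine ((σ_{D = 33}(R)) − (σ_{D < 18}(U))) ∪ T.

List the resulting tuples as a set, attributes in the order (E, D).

{(17, 33), (26, 1), (34, 22), (38, 34)}

σ[D = 33]: keep tuples satisfying D = 33 → {(17, 33)}
σ[D < 18]: keep tuples satisfying D < 18 → {(1, 16), (26, 17), (7, 16)}
Difference: {(17, 33)} with {(1, 16), (26, 17), (7, 16)} → {(17, 33)}
Union: {(17, 33)} with {(26, 1), (34, 22), (38, 34)} → {(17, 33), (26, 1), (34, 22), (38, 34)}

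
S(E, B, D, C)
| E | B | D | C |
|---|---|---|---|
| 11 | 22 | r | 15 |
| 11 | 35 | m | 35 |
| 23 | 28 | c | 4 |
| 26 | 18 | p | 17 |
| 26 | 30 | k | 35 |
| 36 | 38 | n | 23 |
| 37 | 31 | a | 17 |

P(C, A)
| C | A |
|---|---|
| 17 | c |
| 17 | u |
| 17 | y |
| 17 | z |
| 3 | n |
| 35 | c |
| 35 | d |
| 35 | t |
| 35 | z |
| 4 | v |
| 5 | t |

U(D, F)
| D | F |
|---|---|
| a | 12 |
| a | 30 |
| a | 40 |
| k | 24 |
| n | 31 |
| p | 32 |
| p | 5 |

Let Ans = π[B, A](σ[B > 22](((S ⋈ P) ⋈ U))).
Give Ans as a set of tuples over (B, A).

Joining S and P on C yields {(11, 35, m, 35, c), (11, 35, m, 35, d), (11, 35, m, 35, t), (11, 35, m, 35, z), (23, 28, c, 4, v), (26, 18, p, 17, c), (26, 18, p, 17, u), (26, 18, p, 17, y), (26, 18, p, 17, z), (26, 30, k, 35, c), (26, 30, k, 35, d), (26, 30, k, 35, t), (26, 30, k, 35, z), (37, 31, a, 17, c), (37, 31, a, 17, u), (37, 31, a, 17, y), (37, 31, a, 17, z)}.
Joining (S ⋈ P) and U on D yields {(26, 18, p, 17, c, 32), (26, 18, p, 17, c, 5), (26, 18, p, 17, u, 32), (26, 18, p, 17, u, 5), (26, 18, p, 17, y, 32), (26, 18, p, 17, y, 5), (26, 18, p, 17, z, 32), (26, 18, p, 17, z, 5), (26, 30, k, 35, c, 24), (26, 30, k, 35, d, 24), (26, 30, k, 35, t, 24), (26, 30, k, 35, z, 24), (37, 31, a, 17, c, 12), (37, 31, a, 17, c, 30), (37, 31, a, 17, c, 40), (37, 31, a, 17, u, 12), (37, 31, a, 17, u, 30), (37, 31, a, 17, u, 40), (37, 31, a, 17, y, 12), (37, 31, a, 17, y, 30), (37, 31, a, 17, y, 40), (37, 31, a, 17, z, 12), (37, 31, a, 17, z, 30), (37, 31, a, 17, z, 40)}.
Selection B > 22: {(26, 30, k, 35, c, 24), (26, 30, k, 35, d, 24), (26, 30, k, 35, t, 24), (26, 30, k, 35, z, 24), (37, 31, a, 17, c, 12), (37, 31, a, 17, c, 30), (37, 31, a, 17, c, 40), (37, 31, a, 17, u, 12), (37, 31, a, 17, u, 30), (37, 31, a, 17, u, 40), (37, 31, a, 17, y, 12), (37, 31, a, 17, y, 30), (37, 31, a, 17, y, 40), (37, 31, a, 17, z, 12), (37, 31, a, 17, z, 30), (37, 31, a, 17, z, 40)}
π_{B, A} gives {(30, c), (30, d), (30, t), (30, z), (31, c), (31, u), (31, y), (31, z)} (8 duplicate(s) eliminated).

{(30, c), (30, d), (30, t), (30, z), (31, c), (31, u), (31, y), (31, z)}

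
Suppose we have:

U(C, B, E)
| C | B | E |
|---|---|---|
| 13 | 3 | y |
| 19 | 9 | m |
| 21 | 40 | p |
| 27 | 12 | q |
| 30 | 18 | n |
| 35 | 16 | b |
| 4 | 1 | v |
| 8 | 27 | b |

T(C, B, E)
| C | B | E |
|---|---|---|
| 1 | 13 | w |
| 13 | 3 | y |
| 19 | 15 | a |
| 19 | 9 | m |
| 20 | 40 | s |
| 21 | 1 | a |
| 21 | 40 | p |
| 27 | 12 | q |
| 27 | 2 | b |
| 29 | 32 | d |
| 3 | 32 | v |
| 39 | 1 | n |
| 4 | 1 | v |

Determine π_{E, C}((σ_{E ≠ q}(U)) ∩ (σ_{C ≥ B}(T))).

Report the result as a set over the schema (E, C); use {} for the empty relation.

Filtering on E ≠ q leaves {(13, 3, y), (19, 9, m), (21, 40, p), (30, 18, n), (35, 16, b), (4, 1, v), (8, 27, b)}.
Filtering on C ≥ B leaves {(13, 3, y), (19, 15, a), (19, 9, m), (21, 1, a), (27, 12, q), (27, 2, b), (39, 1, n), (4, 1, v)}.
Set intersection of the two operands is {(13, 3, y), (19, 9, m), (4, 1, v)}.
π[E, C]: project onto (E, C) → {(m, 19), (v, 4), (y, 13)}

{(m, 19), (v, 4), (y, 13)}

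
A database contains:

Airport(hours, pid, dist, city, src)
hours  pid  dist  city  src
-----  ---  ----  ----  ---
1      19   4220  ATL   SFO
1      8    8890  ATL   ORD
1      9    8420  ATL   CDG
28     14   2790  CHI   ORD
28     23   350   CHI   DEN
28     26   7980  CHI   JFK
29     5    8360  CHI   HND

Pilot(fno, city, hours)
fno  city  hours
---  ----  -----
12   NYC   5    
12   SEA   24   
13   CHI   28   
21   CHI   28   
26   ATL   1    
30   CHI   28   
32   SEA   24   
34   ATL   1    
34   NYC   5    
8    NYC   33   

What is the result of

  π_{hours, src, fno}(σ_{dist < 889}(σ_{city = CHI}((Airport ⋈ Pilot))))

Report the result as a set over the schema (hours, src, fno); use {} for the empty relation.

{(28, DEN, 13), (28, DEN, 21), (28, DEN, 30)}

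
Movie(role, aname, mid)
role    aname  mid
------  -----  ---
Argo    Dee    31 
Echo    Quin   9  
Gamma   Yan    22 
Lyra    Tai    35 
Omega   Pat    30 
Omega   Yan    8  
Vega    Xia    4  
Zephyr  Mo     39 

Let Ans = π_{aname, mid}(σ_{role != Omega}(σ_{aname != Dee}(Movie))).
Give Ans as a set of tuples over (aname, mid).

{(Mo, 39), (Quin, 9), (Tai, 35), (Xia, 4), (Yan, 22)}

σ[aname != Dee]: keep tuples satisfying aname != Dee → {(Echo, Quin, 9), (Gamma, Yan, 22), (Lyra, Tai, 35), (Omega, Pat, 30), (Omega, Yan, 8), (Vega, Xia, 4), (Zephyr, Mo, 39)}
σ[role != Omega]: keep tuples satisfying role != Omega → {(Echo, Quin, 9), (Gamma, Yan, 22), (Lyra, Tai, 35), (Vega, Xia, 4), (Zephyr, Mo, 39)}
Projecting to aname, mid: {(Mo, 39), (Quin, 9), (Tai, 35), (Xia, 4), (Yan, 22)}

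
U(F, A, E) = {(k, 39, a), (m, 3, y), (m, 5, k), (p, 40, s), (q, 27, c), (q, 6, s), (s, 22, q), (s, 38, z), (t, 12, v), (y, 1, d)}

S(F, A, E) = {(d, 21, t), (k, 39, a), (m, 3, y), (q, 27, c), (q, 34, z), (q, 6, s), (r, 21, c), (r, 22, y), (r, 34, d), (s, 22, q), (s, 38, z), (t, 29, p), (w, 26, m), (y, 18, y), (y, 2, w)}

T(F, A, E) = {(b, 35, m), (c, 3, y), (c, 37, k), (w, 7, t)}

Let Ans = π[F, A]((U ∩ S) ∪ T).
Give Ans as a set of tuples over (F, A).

{(b, 35), (c, 3), (c, 37), (k, 39), (m, 3), (q, 27), (q, 6), (s, 22), (s, 38), (w, 7)}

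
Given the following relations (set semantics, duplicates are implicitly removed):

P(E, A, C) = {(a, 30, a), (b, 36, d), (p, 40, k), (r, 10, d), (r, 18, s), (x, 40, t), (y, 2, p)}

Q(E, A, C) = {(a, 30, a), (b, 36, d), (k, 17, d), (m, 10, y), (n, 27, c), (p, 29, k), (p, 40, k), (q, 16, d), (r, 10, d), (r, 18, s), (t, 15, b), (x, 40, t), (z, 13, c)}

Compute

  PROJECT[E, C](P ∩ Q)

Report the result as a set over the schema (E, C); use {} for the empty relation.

{(a, a), (b, d), (p, k), (r, d), (r, s), (x, t)}

Set intersection of the two operands is {(a, 30, a), (b, 36, d), (p, 40, k), (r, 10, d), (r, 18, s), (x, 40, t)}.
π[E, C]: project onto (E, C) → {(a, a), (b, d), (p, k), (r, d), (r, s), (x, t)}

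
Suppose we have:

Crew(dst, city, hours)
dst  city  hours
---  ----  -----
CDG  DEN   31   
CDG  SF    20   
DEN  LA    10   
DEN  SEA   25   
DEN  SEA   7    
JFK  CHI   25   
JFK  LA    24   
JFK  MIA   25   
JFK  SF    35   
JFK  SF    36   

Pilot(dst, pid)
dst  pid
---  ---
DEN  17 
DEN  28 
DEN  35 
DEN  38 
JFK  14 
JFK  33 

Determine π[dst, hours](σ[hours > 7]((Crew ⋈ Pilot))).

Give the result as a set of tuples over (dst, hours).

Natural join on dst: {(DEN, LA, 10, 17), (DEN, LA, 10, 28), (DEN, LA, 10, 35), (DEN, LA, 10, 38), (DEN, SEA, 25, 17), (DEN, SEA, 25, 28), (DEN, SEA, 25, 35), (DEN, SEA, 25, 38), (DEN, SEA, 7, 17), (DEN, SEA, 7, 28), (DEN, SEA, 7, 35), (DEN, SEA, 7, 38), (JFK, CHI, 25, 14), (JFK, CHI, 25, 33), (JFK, LA, 24, 14), (JFK, LA, 24, 33), (JFK, MIA, 25, 14), (JFK, MIA, 25, 33), (JFK, SF, 35, 14), (JFK, SF, 35, 33), (JFK, SF, 36, 14), (JFK, SF, 36, 33)}
Apply σ_{hours > 7}; surviving tuples: {(DEN, LA, 10, 17), (DEN, LA, 10, 28), (DEN, LA, 10, 35), (DEN, LA, 10, 38), (DEN, SEA, 25, 17), (DEN, SEA, 25, 28), (DEN, SEA, 25, 35), (DEN, SEA, 25, 38), (JFK, CHI, 25, 14), (JFK, CHI, 25, 33), (JFK, LA, 24, 14), (JFK, LA, 24, 33), (JFK, MIA, 25, 14), (JFK, MIA, 25, 33), (JFK, SF, 35, 14), (JFK, SF, 35, 33), (JFK, SF, 36, 14), (JFK, SF, 36, 33)}
Keep only column(s) dst, hours (12 duplicate(s) eliminated): {(DEN, 10), (DEN, 25), (JFK, 24), (JFK, 25), (JFK, 35), (JFK, 36)}

{(DEN, 10), (DEN, 25), (JFK, 24), (JFK, 25), (JFK, 35), (JFK, 36)}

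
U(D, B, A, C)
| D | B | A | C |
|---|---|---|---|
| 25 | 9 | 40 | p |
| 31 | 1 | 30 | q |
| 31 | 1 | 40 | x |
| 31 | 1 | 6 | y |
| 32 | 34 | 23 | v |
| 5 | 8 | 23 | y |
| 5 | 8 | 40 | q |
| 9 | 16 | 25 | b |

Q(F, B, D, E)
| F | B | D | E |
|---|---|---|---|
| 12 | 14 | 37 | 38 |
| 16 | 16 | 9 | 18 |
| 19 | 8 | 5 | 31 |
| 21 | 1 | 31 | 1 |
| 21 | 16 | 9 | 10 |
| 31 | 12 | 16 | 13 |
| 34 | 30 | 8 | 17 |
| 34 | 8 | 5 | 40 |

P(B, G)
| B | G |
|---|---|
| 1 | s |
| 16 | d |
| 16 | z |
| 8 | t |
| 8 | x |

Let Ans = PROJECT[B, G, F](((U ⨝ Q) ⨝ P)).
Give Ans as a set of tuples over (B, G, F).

Natural join on D, B: {(31, 1, 30, q, 21, 1), (31, 1, 40, x, 21, 1), (31, 1, 6, y, 21, 1), (5, 8, 23, y, 19, 31), (5, 8, 23, y, 34, 40), (5, 8, 40, q, 19, 31), (5, 8, 40, q, 34, 40), (9, 16, 25, b, 16, 18), (9, 16, 25, b, 21, 10)}
Natural join on B: {(31, 1, 30, q, 21, 1, s), (31, 1, 40, x, 21, 1, s), (31, 1, 6, y, 21, 1, s), (5, 8, 23, y, 19, 31, t), (5, 8, 23, y, 19, 31, x), (5, 8, 23, y, 34, 40, t), (5, 8, 23, y, 34, 40, x), (5, 8, 40, q, 19, 31, t), (5, 8, 40, q, 19, 31, x), (5, 8, 40, q, 34, 40, t), (5, 8, 40, q, 34, 40, x), (9, 16, 25, b, 16, 18, d), (9, 16, 25, b, 16, 18, z), (9, 16, 25, b, 21, 10, d), (9, 16, 25, b, 21, 10, z)}
Keep only column(s) B, G, F (6 duplicate(s) eliminated): {(1, s, 21), (16, d, 16), (16, d, 21), (16, z, 16), (16, z, 21), (8, t, 19), (8, t, 34), (8, x, 19), (8, x, 34)}

{(1, s, 21), (16, d, 16), (16, d, 21), (16, z, 16), (16, z, 21), (8, t, 19), (8, t, 34), (8, x, 19), (8, x, 34)}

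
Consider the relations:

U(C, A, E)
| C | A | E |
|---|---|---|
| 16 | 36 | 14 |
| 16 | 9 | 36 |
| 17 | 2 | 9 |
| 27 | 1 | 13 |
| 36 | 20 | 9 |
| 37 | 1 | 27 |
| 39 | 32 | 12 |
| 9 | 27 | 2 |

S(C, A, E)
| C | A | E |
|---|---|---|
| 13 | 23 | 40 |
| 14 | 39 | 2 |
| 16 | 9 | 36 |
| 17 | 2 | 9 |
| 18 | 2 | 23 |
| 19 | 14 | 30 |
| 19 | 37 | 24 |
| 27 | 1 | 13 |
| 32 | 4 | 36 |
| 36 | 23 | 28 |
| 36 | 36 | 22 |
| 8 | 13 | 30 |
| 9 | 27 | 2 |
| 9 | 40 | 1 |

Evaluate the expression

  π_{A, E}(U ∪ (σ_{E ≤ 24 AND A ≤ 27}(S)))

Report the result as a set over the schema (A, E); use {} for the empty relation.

Filtering on E ≤ 24 AND A ≤ 27 leaves {(17, 2, 9), (18, 2, 23), (27, 1, 13), (9, 27, 2)}.
Set union of the two operands is {(16, 36, 14), (16, 9, 36), (17, 2, 9), (18, 2, 23), (27, 1, 13), (36, 20, 9), (37, 1, 27), (39, 32, 12), (9, 27, 2)}.
Keep only column(s) A, E: {(1, 13), (1, 27), (2, 23), (2, 9), (20, 9), (27, 2), (32, 12), (36, 14), (9, 36)}

{(1, 13), (1, 27), (2, 23), (2, 9), (20, 9), (27, 2), (32, 12), (36, 14), (9, 36)}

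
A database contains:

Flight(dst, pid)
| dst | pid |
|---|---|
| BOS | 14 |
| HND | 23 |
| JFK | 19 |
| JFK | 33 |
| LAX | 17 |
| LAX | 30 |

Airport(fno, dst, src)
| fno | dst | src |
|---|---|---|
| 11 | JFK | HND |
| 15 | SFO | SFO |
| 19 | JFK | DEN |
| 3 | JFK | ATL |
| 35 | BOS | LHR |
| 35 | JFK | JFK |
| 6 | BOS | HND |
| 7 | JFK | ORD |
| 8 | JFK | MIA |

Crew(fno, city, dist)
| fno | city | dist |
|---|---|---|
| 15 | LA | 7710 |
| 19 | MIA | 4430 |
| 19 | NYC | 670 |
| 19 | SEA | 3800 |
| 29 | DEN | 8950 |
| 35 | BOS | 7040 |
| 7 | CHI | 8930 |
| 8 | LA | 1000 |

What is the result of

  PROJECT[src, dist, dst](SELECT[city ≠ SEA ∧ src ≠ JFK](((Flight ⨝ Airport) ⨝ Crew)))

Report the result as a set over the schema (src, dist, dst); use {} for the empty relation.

Joining Flight and Airport on dst yields {(BOS, 14, 35, LHR), (BOS, 14, 6, HND), (JFK, 19, 11, HND), (JFK, 19, 19, DEN), (JFK, 19, 3, ATL), (JFK, 19, 35, JFK), (JFK, 19, 7, ORD), (JFK, 19, 8, MIA), (JFK, 33, 11, HND), (JFK, 33, 19, DEN), (JFK, 33, 3, ATL), (JFK, 33, 35, JFK), (JFK, 33, 7, ORD), (JFK, 33, 8, MIA)}.
Joining (Flight ⨝ Airport) and Crew on fno yields {(BOS, 14, 35, LHR, BOS, 7040), (JFK, 19, 19, DEN, MIA, 4430), (JFK, 19, 19, DEN, NYC, 670), (JFK, 19, 19, DEN, SEA, 3800), (JFK, 19, 35, JFK, BOS, 7040), (JFK, 19, 7, ORD, CHI, 8930), (JFK, 19, 8, MIA, LA, 1000), (JFK, 33, 19, DEN, MIA, 4430), (JFK, 33, 19, DEN, NYC, 670), (JFK, 33, 19, DEN, SEA, 3800), (JFK, 33, 35, JFK, BOS, 7040), (JFK, 33, 7, ORD, CHI, 8930), (JFK, 33, 8, MIA, LA, 1000)}.
σ[city ≠ SEA ∧ src ≠ JFK]: keep tuples satisfying city ≠ SEA ∧ src ≠ JFK → {(BOS, 14, 35, LHR, BOS, 7040), (JFK, 19, 19, DEN, MIA, 4430), (JFK, 19, 19, DEN, NYC, 670), (JFK, 19, 7, ORD, CHI, 8930), (JFK, 19, 8, MIA, LA, 1000), (JFK, 33, 19, DEN, MIA, 4430), (JFK, 33, 19, DEN, NYC, 670), (JFK, 33, 7, ORD, CHI, 8930), (JFK, 33, 8, MIA, LA, 1000)}
π[src, dist, dst]: project onto (src, dist, dst) (4 duplicate(s) eliminated) → {(DEN, 4430, JFK), (DEN, 670, JFK), (LHR, 7040, BOS), (MIA, 1000, JFK), (ORD, 8930, JFK)}

{(DEN, 4430, JFK), (DEN, 670, JFK), (LHR, 7040, BOS), (MIA, 1000, JFK), (ORD, 8930, JFK)}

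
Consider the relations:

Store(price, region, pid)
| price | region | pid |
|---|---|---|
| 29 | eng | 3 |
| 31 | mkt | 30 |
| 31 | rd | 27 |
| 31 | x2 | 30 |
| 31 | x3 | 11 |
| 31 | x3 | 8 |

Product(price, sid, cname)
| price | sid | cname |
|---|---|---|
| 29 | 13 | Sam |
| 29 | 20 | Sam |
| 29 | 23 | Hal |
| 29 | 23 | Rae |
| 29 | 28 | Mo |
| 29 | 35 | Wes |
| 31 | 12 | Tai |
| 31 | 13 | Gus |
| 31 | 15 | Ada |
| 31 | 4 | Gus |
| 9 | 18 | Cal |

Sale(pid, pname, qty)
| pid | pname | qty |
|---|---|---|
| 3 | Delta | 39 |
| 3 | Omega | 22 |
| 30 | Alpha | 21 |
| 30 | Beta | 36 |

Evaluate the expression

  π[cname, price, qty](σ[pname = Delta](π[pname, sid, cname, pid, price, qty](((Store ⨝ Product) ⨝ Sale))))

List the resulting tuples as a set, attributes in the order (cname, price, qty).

{(Hal, 29, 39), (Mo, 29, 39), (Rae, 29, 39), (Sam, 29, 39), (Wes, 29, 39)}

Joining Store and Product on price yields {(29, eng, 3, 13, Sam), (29, eng, 3, 20, Sam), (29, eng, 3, 23, Hal), (29, eng, 3, 23, Rae), (29, eng, 3, 28, Mo), (29, eng, 3, 35, Wes), (31, mkt, 30, 12, Tai), (31, mkt, 30, 13, Gus), (31, mkt, 30, 15, Ada), (31, mkt, 30, 4, Gus), (31, rd, 27, 12, Tai), (31, rd, 27, 13, Gus), (31, rd, 27, 15, Ada), (31, rd, 27, 4, Gus), (31, x2, 30, 12, Tai), (31, x2, 30, 13, Gus), (31, x2, 30, 15, Ada), (31, x2, 30, 4, Gus), (31, x3, 11, 12, Tai), (31, x3, 11, 13, Gus), (31, x3, 11, 15, Ada), (31, x3, 11, 4, Gus), (31, x3, 8, 12, Tai), (31, x3, 8, 13, Gus), (31, x3, 8, 15, Ada), (31, x3, 8, 4, Gus)}.
Joining (Store ⨝ Product) and Sale on pid yields {(29, eng, 3, 13, Sam, Delta, 39), (29, eng, 3, 13, Sam, Omega, 22), (29, eng, 3, 20, Sam, Delta, 39), (29, eng, 3, 20, Sam, Omega, 22), (29, eng, 3, 23, Hal, Delta, 39), (29, eng, 3, 23, Hal, Omega, 22), (29, eng, 3, 23, Rae, Delta, 39), (29, eng, 3, 23, Rae, Omega, 22), (29, eng, 3, 28, Mo, Delta, 39), (29, eng, 3, 28, Mo, Omega, 22), (29, eng, 3, 35, Wes, Delta, 39), (29, eng, 3, 35, Wes, Omega, 22), (31, mkt, 30, 12, Tai, Alpha, 21), (31, mkt, 30, 12, Tai, Beta, 36), (31, mkt, 30, 13, Gus, Alpha, 21), (31, mkt, 30, 13, Gus, Beta, 36), (31, mkt, 30, 15, Ada, Alpha, 21), (31, mkt, 30, 15, Ada, Beta, 36), (31, mkt, 30, 4, Gus, Alpha, 21), (31, mkt, 30, 4, Gus, Beta, 36), (31, x2, 30, 12, Tai, Alpha, 21), (31, x2, 30, 12, Tai, Beta, 36), (31, x2, 30, 13, Gus, Alpha, 21), (31, x2, 30, 13, Gus, Beta, 36), (31, x2, 30, 15, Ada, Alpha, 21), (31, x2, 30, 15, Ada, Beta, 36), (31, x2, 30, 4, Gus, Alpha, 21), (31, x2, 30, 4, Gus, Beta, 36)}.
Keep only column(s) pname, sid, cname, pid, price, qty (8 duplicate(s) eliminated): {(Alpha, 12, Tai, 30, 31, 21), (Alpha, 13, Gus, 30, 31, 21), (Alpha, 15, Ada, 30, 31, 21), (Alpha, 4, Gus, 30, 31, 21), (Beta, 12, Tai, 30, 31, 36), (Beta, 13, Gus, 30, 31, 36), (Beta, 15, Ada, 30, 31, 36), (Beta, 4, Gus, 30, 31, 36), (Delta, 13, Sam, 3, 29, 39), (Delta, 20, Sam, 3, 29, 39), (Delta, 23, Hal, 3, 29, 39), (Delta, 23, Rae, 3, 29, 39), (Delta, 28, Mo, 3, 29, 39), (Delta, 35, Wes, 3, 29, 39), (Omega, 13, Sam, 3, 29, 22), (Omega, 20, Sam, 3, 29, 22), (Omega, 23, Hal, 3, 29, 22), (Omega, 23, Rae, 3, 29, 22), (Omega, 28, Mo, 3, 29, 22), (Omega, 35, Wes, 3, 29, 22)}
Apply σ_{pname = Delta}; surviving tuples: {(Delta, 13, Sam, 3, 29, 39), (Delta, 20, Sam, 3, 29, 39), (Delta, 23, Hal, 3, 29, 39), (Delta, 23, Rae, 3, 29, 39), (Delta, 28, Mo, 3, 29, 39), (Delta, 35, Wes, 3, 29, 39)}
Keep only column(s) cname, price, qty (1 duplicate(s) eliminated): {(Hal, 29, 39), (Mo, 29, 39), (Rae, 29, 39), (Sam, 29, 39), (Wes, 29, 39)}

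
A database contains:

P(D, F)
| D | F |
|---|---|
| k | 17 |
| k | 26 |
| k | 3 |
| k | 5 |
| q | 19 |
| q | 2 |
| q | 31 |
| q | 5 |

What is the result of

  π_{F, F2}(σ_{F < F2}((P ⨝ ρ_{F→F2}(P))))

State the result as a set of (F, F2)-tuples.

{(17, 26), (19, 31), (2, 19), (2, 31), (2, 5), (3, 17), (3, 26), (3, 5), (5, 17), (5, 19), (5, 26), (5, 31)}

ρ[F→F2]: schema becomes (D, F2); tuples unchanged.
Joining P and ρ_{F→F2}(P) on D yields {(k, 17, 17), (k, 17, 26), (k, 17, 3), (k, 17, 5), (k, 26, 17), (k, 26, 26), (k, 26, 3), (k, 26, 5), (k, 3, 17), (k, 3, 26), (k, 3, 3), (k, 3, 5), (k, 5, 17), (k, 5, 26), (k, 5, 3), (k, 5, 5), (q, 19, 19), (q, 19, 2), (q, 19, 31), (q, 19, 5), (q, 2, 19), (q, 2, 2), (q, 2, 31), (q, 2, 5), (q, 31, 19), (q, 31, 2), (q, 31, 31), (q, 31, 5), (q, 5, 19), (q, 5, 2), (q, 5, 31), (q, 5, 5)}.
Filtering on F < F2 leaves {(k, 17, 26), (k, 3, 17), (k, 3, 26), (k, 3, 5), (k, 5, 17), (k, 5, 26), (q, 19, 31), (q, 2, 19), (q, 2, 31), (q, 2, 5), (q, 5, 19), (q, 5, 31)}.
π[F, F2]: project onto (F, F2) → {(17, 26), (19, 31), (2, 19), (2, 31), (2, 5), (3, 17), (3, 26), (3, 5), (5, 17), (5, 19), (5, 26), (5, 31)}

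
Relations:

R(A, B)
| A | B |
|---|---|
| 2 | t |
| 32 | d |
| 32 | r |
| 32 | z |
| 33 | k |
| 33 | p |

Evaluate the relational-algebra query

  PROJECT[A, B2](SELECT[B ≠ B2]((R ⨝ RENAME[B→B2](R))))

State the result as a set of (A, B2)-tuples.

{(32, d), (32, r), (32, z), (33, k), (33, p)}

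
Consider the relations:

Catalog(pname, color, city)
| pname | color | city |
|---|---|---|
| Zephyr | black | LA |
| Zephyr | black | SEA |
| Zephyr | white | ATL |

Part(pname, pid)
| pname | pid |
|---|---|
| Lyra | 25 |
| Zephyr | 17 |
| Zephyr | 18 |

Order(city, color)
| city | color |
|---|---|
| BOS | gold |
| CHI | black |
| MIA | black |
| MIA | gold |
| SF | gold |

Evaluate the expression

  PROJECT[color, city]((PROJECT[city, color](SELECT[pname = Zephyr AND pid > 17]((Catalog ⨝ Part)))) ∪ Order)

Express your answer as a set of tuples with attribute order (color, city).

{(black, CHI), (black, LA), (black, MIA), (black, SEA), (gold, BOS), (gold, MIA), (gold, SF), (white, ATL)}

Natural join on pname: {(Zephyr, black, LA, 17), (Zephyr, black, LA, 18), (Zephyr, black, SEA, 17), (Zephyr, black, SEA, 18), (Zephyr, white, ATL, 17), (Zephyr, white, ATL, 18)}
Apply σ_{pname = Zephyr AND pid > 17}; surviving tuples: {(Zephyr, black, LA, 18), (Zephyr, black, SEA, 18), (Zephyr, white, ATL, 18)}
π_{city, color} gives {(ATL, white), (LA, black), (SEA, black)}.
Set union of the two operands is {(ATL, white), (BOS, gold), (CHI, black), (LA, black), (MIA, black), (MIA, gold), (SEA, black), (SF, gold)}.
π_{color, city} gives {(black, CHI), (black, LA), (black, MIA), (black, SEA), (gold, BOS), (gold, MIA), (gold, SF), (white, ATL)}.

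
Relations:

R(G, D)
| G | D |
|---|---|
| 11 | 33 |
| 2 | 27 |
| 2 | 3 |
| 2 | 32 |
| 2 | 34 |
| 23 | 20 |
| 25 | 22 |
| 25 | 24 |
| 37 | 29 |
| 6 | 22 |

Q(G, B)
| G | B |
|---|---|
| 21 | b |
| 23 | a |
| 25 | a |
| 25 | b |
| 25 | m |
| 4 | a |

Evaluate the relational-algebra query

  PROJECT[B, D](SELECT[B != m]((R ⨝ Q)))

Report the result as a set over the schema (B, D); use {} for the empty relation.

Joining R and Q on G yields {(23, 20, a), (25, 22, a), (25, 22, b), (25, 22, m), (25, 24, a), (25, 24, b), (25, 24, m)}.
Filtering on B != m leaves {(23, 20, a), (25, 22, a), (25, 22, b), (25, 24, a), (25, 24, b)}.
Keep only column(s) B, D: {(a, 20), (a, 22), (a, 24), (b, 22), (b, 24)}

{(a, 20), (a, 22), (a, 24), (b, 22), (b, 24)}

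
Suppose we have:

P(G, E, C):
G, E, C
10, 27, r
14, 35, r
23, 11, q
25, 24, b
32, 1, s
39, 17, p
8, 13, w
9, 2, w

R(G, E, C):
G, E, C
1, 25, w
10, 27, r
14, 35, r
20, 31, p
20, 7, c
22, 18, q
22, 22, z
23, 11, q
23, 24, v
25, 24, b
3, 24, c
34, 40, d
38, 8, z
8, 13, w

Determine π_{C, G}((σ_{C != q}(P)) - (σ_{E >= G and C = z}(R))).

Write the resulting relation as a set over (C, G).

Apply σ_{C != q}; surviving tuples: {(10, 27, r), (14, 35, r), (25, 24, b), (32, 1, s), (39, 17, p), (8, 13, w), (9, 2, w)}
Apply σ_{E >= G and C = z}; surviving tuples: {(22, 22, z)}
Set difference of the two operands is {(10, 27, r), (14, 35, r), (25, 24, b), (32, 1, s), (39, 17, p), (8, 13, w), (9, 2, w)}.
Keep only column(s) C, G: {(b, 25), (p, 39), (r, 10), (r, 14), (s, 32), (w, 8), (w, 9)}

{(b, 25), (p, 39), (r, 10), (r, 14), (s, 32), (w, 8), (w, 9)}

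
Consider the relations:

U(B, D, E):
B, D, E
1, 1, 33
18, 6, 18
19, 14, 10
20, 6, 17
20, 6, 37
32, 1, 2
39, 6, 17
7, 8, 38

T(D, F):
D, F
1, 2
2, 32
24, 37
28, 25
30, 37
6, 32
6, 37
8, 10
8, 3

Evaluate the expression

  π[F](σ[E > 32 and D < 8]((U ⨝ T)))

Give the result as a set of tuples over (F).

{2, 32, 37}

Joining U and T on D yields {(1, 1, 33, 2), (18, 6, 18, 32), (18, 6, 18, 37), (20, 6, 17, 32), (20, 6, 17, 37), (20, 6, 37, 32), (20, 6, 37, 37), (32, 1, 2, 2), (39, 6, 17, 32), (39, 6, 17, 37), (7, 8, 38, 10), (7, 8, 38, 3)}.
Filtering on E > 32 and D < 8 leaves {(1, 1, 33, 2), (20, 6, 37, 32), (20, 6, 37, 37)}.
Keep only column(s) F: {2, 32, 37}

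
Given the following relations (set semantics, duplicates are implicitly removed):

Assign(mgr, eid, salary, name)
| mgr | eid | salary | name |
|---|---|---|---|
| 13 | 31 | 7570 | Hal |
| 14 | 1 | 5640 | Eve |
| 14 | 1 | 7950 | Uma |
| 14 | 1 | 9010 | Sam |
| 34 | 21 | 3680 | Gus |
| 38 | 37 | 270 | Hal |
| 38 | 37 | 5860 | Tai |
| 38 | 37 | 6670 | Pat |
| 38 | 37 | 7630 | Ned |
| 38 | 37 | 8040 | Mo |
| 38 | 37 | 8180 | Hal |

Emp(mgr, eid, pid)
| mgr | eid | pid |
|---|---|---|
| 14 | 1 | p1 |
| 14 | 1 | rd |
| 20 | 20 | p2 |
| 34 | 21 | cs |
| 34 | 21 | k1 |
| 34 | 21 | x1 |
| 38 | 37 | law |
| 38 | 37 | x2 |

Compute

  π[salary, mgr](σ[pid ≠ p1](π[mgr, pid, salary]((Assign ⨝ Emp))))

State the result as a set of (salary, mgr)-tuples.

Assign ⋈ Emp (natural join on mgr, eid): {(14, 1, 5640, Eve, p1), (14, 1, 5640, Eve, rd), (14, 1, 7950, Uma, p1), (14, 1, 7950, Uma, rd), (14, 1, 9010, Sam, p1), (14, 1, 9010, Sam, rd), (34, 21, 3680, Gus, cs), (34, 21, 3680, Gus, k1), (34, 21, 3680, Gus, x1), (38, 37, 270, Hal, law), (38, 37, 270, Hal, x2), (38, 37, 5860, Tai, law), (38, 37, 5860, Tai, x2), (38, 37, 6670, Pat, law), (38, 37, 6670, Pat, x2), (38, 37, 7630, Ned, law), (38, 37, 7630, Ned, x2), (38, 37, 8040, Mo, law), (38, 37, 8040, Mo, x2), (38, 37, 8180, Hal, law), (38, 37, 8180, Hal, x2)}
π[mgr, pid, salary]: project onto (mgr, pid, salary) → {(14, p1, 5640), (14, p1, 7950), (14, p1, 9010), (14, rd, 5640), (14, rd, 7950), (14, rd, 9010), (34, cs, 3680), (34, k1, 3680), (34, x1, 3680), (38, law, 270), (38, law, 5860), (38, law, 6670), (38, law, 7630), (38, law, 8040), (38, law, 8180), (38, x2, 270), (38, x2, 5860), (38, x2, 6670), (38, x2, 7630), (38, x2, 8040), (38, x2, 8180)}
σ[pid ≠ p1]: keep tuples satisfying pid ≠ p1 → {(14, rd, 5640), (14, rd, 7950), (14, rd, 9010), (34, cs, 3680), (34, k1, 3680), (34, x1, 3680), (38, law, 270), (38, law, 5860), (38, law, 6670), (38, law, 7630), (38, law, 8040), (38, law, 8180), (38, x2, 270), (38, x2, 5860), (38, x2, 6670), (38, x2, 7630), (38, x2, 8040), (38, x2, 8180)}
π[salary, mgr]: project onto (salary, mgr) (8 duplicate(s) eliminated) → {(270, 38), (3680, 34), (5640, 14), (5860, 38), (6670, 38), (7630, 38), (7950, 14), (8040, 38), (8180, 38), (9010, 14)}

{(270, 38), (3680, 34), (5640, 14), (5860, 38), (6670, 38), (7630, 38), (7950, 14), (8040, 38), (8180, 38), (9010, 14)}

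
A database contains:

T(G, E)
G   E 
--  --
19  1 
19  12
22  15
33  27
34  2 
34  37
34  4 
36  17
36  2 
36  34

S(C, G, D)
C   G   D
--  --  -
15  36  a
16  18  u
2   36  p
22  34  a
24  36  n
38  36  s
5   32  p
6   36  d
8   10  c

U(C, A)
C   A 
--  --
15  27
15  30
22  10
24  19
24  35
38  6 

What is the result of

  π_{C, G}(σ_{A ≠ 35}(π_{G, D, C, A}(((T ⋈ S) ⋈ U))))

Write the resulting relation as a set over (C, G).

{(15, 36), (22, 34), (24, 36), (38, 36)}

T ⋈ S (natural join on G): {(34, 2, 22, a), (34, 37, 22, a), (34, 4, 22, a), (36, 17, 15, a), (36, 17, 2, p), (36, 17, 24, n), (36, 17, 38, s), (36, 17, 6, d), (36, 2, 15, a), (36, 2, 2, p), (36, 2, 24, n), (36, 2, 38, s), (36, 2, 6, d), (36, 34, 15, a), (36, 34, 2, p), (36, 34, 24, n), (36, 34, 38, s), (36, 34, 6, d)}
(T ⋈ S) ⋈ U (natural join on C): {(34, 2, 22, a, 10), (34, 37, 22, a, 10), (34, 4, 22, a, 10), (36, 17, 15, a, 27), (36, 17, 15, a, 30), (36, 17, 24, n, 19), (36, 17, 24, n, 35), (36, 17, 38, s, 6), (36, 2, 15, a, 27), (36, 2, 15, a, 30), (36, 2, 24, n, 19), (36, 2, 24, n, 35), (36, 2, 38, s, 6), (36, 34, 15, a, 27), (36, 34, 15, a, 30), (36, 34, 24, n, 19), (36, 34, 24, n, 35), (36, 34, 38, s, 6)}
Projecting to G, D, C, A (12 duplicate(s) eliminated): {(34, a, 22, 10), (36, a, 15, 27), (36, a, 15, 30), (36, n, 24, 19), (36, n, 24, 35), (36, s, 38, 6)}
Filtering on A ≠ 35 leaves {(34, a, 22, 10), (36, a, 15, 27), (36, a, 15, 30), (36, n, 24, 19), (36, s, 38, 6)}.
Projecting to C, G (1 duplicate(s) eliminated): {(15, 36), (22, 34), (24, 36), (38, 36)}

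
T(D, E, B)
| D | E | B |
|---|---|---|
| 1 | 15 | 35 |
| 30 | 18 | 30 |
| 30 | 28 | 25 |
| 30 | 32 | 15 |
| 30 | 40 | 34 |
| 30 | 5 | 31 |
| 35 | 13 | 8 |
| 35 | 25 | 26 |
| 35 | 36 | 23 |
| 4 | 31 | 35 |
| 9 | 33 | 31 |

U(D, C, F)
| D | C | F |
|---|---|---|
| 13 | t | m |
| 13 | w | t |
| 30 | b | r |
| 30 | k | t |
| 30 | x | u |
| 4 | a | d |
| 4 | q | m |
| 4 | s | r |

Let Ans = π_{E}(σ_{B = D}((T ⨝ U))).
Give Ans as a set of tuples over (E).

{18}

T ⋈ U (natural join on D): {(30, 18, 30, b, r), (30, 18, 30, k, t), (30, 18, 30, x, u), (30, 28, 25, b, r), (30, 28, 25, k, t), (30, 28, 25, x, u), (30, 32, 15, b, r), (30, 32, 15, k, t), (30, 32, 15, x, u), (30, 40, 34, b, r), (30, 40, 34, k, t), (30, 40, 34, x, u), (30, 5, 31, b, r), (30, 5, 31, k, t), (30, 5, 31, x, u), (4, 31, 35, a, d), (4, 31, 35, q, m), (4, 31, 35, s, r)}
σ[B = D]: keep tuples satisfying B = D → {(30, 18, 30, b, r), (30, 18, 30, k, t), (30, 18, 30, x, u)}
Keep only column(s) E (2 duplicate(s) eliminated): {18}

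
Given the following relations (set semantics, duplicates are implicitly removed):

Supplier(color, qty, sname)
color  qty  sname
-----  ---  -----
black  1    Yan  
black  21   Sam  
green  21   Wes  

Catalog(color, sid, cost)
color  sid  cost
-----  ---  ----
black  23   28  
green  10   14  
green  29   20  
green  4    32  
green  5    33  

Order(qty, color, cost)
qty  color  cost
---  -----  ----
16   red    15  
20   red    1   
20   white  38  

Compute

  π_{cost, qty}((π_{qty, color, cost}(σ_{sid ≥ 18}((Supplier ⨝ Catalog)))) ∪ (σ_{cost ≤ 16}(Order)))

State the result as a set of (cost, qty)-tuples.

Natural join on color: {(black, 1, Yan, 23, 28), (black, 21, Sam, 23, 28), (green, 21, Wes, 10, 14), (green, 21, Wes, 29, 20), (green, 21, Wes, 4, 32), (green, 21, Wes, 5, 33)}
Filtering on sid ≥ 18 leaves {(black, 1, Yan, 23, 28), (black, 21, Sam, 23, 28), (green, 21, Wes, 29, 20)}.
π_{qty, color, cost} gives {(1, black, 28), (21, black, 28), (21, green, 20)}.
Filtering on cost ≤ 16 leaves {(16, red, 15), (20, red, 1)}.
Set union of the two operands is {(1, black, 28), (16, red, 15), (20, red, 1), (21, black, 28), (21, green, 20)}.
π_{cost, qty} gives {(1, 20), (15, 16), (20, 21), (28, 1), (28, 21)}.

{(1, 20), (15, 16), (20, 21), (28, 1), (28, 21)}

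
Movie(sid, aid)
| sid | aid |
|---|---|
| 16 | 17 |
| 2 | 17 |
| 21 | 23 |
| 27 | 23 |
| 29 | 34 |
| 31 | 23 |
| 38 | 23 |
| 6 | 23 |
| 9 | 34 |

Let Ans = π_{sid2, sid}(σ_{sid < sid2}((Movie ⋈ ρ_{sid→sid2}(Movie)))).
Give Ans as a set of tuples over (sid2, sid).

{(16, 2), (21, 6), (27, 21), (27, 6), (29, 9), (31, 21), (31, 27), (31, 6), (38, 21), (38, 27), (38, 31), (38, 6)}

ρ[sid→sid2]: schema becomes (sid2, aid); tuples unchanged.
Joining Movie and ρ_{sid→sid2}(Movie) on aid yields {(16, 17, 16), (16, 17, 2), (2, 17, 16), (2, 17, 2), (21, 23, 21), (21, 23, 27), (21, 23, 31), (21, 23, 38), (21, 23, 6), (27, 23, 21), (27, 23, 27), (27, 23, 31), (27, 23, 38), (27, 23, 6), (29, 34, 29), (29, 34, 9), (31, 23, 21), (31, 23, 27), (31, 23, 31), (31, 23, 38), (31, 23, 6), (38, 23, 21), (38, 23, 27), (38, 23, 31), (38, 23, 38), (38, 23, 6), (6, 23, 21), (6, 23, 27), (6, 23, 31), (6, 23, 38), (6, 23, 6), (9, 34, 29), (9, 34, 9)}.
σ[sid < sid2]: keep tuples satisfying sid < sid2 → {(2, 17, 16), (21, 23, 27), (21, 23, 31), (21, 23, 38), (27, 23, 31), (27, 23, 38), (31, 23, 38), (6, 23, 21), (6, 23, 27), (6, 23, 31), (6, 23, 38), (9, 34, 29)}
Keep only column(s) sid2, sid: {(16, 2), (21, 6), (27, 21), (27, 6), (29, 9), (31, 21), (31, 27), (31, 6), (38, 21), (38, 27), (38, 31), (38, 6)}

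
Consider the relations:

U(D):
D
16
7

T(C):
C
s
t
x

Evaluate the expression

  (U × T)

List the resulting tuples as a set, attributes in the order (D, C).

{(16, s), (16, t), (16, x), (7, s), (7, t), (7, x)}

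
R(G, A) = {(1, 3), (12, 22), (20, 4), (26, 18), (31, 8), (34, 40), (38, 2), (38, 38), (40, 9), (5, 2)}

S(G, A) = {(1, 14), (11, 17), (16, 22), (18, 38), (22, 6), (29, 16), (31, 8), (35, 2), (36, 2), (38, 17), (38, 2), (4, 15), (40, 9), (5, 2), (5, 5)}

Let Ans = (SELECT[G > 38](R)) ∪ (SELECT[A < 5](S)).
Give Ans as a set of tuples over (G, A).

{(35, 2), (36, 2), (38, 2), (40, 9), (5, 2)}

Filtering on G > 38 leaves {(40, 9)}.
Filtering on A < 5 leaves {(35, 2), (36, 2), (38, 2), (5, 2)}.
Union: {(40, 9)} with {(35, 2), (36, 2), (38, 2), (5, 2)} → {(35, 2), (36, 2), (38, 2), (40, 9), (5, 2)}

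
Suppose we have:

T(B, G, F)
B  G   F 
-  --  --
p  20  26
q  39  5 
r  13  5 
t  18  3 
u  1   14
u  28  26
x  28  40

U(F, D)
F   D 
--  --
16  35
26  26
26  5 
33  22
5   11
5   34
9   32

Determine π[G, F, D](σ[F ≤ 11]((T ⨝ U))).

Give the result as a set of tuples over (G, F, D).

{(13, 5, 11), (13, 5, 34), (39, 5, 11), (39, 5, 34)}

Natural join on F: {(p, 20, 26, 26), (p, 20, 26, 5), (q, 39, 5, 11), (q, 39, 5, 34), (r, 13, 5, 11), (r, 13, 5, 34), (u, 28, 26, 26), (u, 28, 26, 5)}
Apply σ_{F ≤ 11}; surviving tuples: {(q, 39, 5, 11), (q, 39, 5, 34), (r, 13, 5, 11), (r, 13, 5, 34)}
Projecting to G, F, D: {(13, 5, 11), (13, 5, 34), (39, 5, 11), (39, 5, 34)}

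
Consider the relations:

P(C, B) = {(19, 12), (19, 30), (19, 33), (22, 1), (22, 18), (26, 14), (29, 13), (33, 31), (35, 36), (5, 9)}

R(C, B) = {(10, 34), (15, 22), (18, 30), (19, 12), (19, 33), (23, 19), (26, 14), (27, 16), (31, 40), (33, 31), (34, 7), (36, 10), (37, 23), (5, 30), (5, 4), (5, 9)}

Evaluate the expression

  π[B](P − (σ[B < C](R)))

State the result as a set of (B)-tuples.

Filtering on B < C leaves {(19, 12), (23, 19), (26, 14), (27, 16), (33, 31), (34, 7), (36, 10), (37, 23), (5, 4)}.
Set difference of the two operands is {(19, 30), (19, 33), (22, 1), (22, 18), (29, 13), (35, 36), (5, 9)}.
Projecting to B: {1, 13, 18, 30, 33, 36, 9}

{1, 13, 18, 30, 33, 36, 9}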